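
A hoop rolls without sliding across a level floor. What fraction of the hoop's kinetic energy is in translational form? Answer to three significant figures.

fraction ≈ 0.500

Here I = MR², so the shape factor k = I/(MR²) = 1.
With ω = v/R, KE_trans = ½Mv² and KE_rot = ½Iω² = ½kMv², so KE_total = ½(1+k)Mv².
The translational fraction is therefore 1/(1+k) = 1/2 ≈ 0.500.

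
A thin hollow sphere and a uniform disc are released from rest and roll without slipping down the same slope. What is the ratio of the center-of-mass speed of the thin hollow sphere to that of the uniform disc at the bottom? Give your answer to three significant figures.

Each satisfies Mgh = ½(1+k)Mv² with k = I/(MR²), so v ∝ 1/√(1+k).
For the thin hollow sphere k = 2/3; for the uniform disc k = 0.5.
v₁/v₂ = √((1+k₂)/(1+k₁)) = √(1.5/1.667) ≈ 0.949.

v_ratio ≈ 0.949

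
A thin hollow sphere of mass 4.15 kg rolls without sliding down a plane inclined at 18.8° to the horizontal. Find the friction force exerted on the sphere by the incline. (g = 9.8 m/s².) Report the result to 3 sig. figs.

f ≈ 5.24 N

Here I = (2/3)MR², so the shape factor k = I/(MR²) = 2/3.
Translational: Mg sinθ − f = Ma. Rotational about the CM: fR = Iα = kMRa, so f = kMa.
Combining, a = g sinθ/(1+k) and f = kMa = kMg sinθ/(1+k).
f = (2/3) × 4.15 × 9.8 × sin18.8° / 1.667 ≈ 5.24 N.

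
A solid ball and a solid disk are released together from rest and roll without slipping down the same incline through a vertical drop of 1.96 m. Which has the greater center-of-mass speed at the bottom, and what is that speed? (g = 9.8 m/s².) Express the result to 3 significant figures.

For rolling without slipping, Mgh = ½(1+k)Mv² where k = I/(MR²), so v = √(2gh/(1+k)).
Solid ball: k = 0.4, giving v = √(2×9.8×1.96/1.4) = 5.238 m/s.
Solid disk: k = 0.5, giving v = √(2×9.8×1.96/1.5) = 5.061 m/s.
The smaller k wins: the solid ball, at ≈ 5.24 m/s.

the solid ball, at v ≈ 5.24 m/s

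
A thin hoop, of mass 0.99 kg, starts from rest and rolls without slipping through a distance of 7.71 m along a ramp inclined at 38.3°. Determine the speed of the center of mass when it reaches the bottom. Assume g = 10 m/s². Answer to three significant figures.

v ≈ 6.91 m/s

The moment of inertia is MR², giving k ≡ I/(MR²) = 1.
Pure rolling means v = ωR; then KE = ½Mv² + ½I(v/R)² = ½(1+k)Mv² = Mv².
The vertical drop is h = L sinθ = 7.71 × sin38.3° = 4.778 m.
Setting Mgh = Mv² gives v = √(2gh/(1+k)) = √(2·10·4.778/2) ≈ 6.91 m/s.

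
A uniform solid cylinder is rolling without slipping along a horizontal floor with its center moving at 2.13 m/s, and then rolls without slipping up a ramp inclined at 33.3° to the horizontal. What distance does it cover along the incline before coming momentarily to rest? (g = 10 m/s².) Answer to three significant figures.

d ≈ 0.620 m

Here I = (1/2)MR², so the shape factor k = I/(MR²) = 0.5.
The rolling condition ω = v/R makes the rotational term ½I(v/R)² = ½kMv², so KE_total = ½(1+k)Mv² = (3/4)Mv².
Setting this equal to Mgh gives the vertical rise h = (1+k)v₀²/(2g) = 1.5×2.13²/(2×10) = 0.3403 m.
The distance along the slope is d = h/sinθ = 0.3403/sin33.3° ≈ 0.620 m.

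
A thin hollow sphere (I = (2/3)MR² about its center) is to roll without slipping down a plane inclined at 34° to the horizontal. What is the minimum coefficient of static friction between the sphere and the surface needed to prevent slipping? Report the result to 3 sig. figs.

Here I = (2/3)MR², so the shape factor k = I/(MR²) = 2/3.
Newton's second law down the slope: Mg sinθ − f = Ma. The torque equation fR = Iα (with α = a/R) gives f = kMa.
These give a = g sinθ/(1+k) and the required friction f = kMg sinθ/(1+k).
The normal force is N = Mg cosθ, so μ_min = f/N = k tanθ/(1+k).
μ_min = (2/3) × tan34° / 1.667 ≈ 0.270.

μ_min ≈ 0.270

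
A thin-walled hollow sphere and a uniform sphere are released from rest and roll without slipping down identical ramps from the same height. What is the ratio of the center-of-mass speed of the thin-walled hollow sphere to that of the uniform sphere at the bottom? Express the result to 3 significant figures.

v_ratio ≈ 0.917

Each satisfies Mgh = ½(1+k)Mv² with k = I/(MR²), so v ∝ 1/√(1+k).
For the thin-walled hollow sphere k = 2/3; for the uniform sphere k = 0.4.
v₁/v₂ = √((1+k₂)/(1+k₁)) = √(1.4/1.667) ≈ 0.917.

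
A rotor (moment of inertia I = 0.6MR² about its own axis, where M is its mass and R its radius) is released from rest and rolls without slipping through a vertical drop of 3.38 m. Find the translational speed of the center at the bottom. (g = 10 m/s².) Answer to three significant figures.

v ≈ 6.50 m/s

The moment of inertia is 0.6MR², giving k ≡ I/(MR²) = 0.6.
Pure rolling means v = ωR; then KE = ½Mv² + ½I(v/R)² = ½(1+k)Mv² = (4/5)Mv².
Energy conservation: Mgh = (4/5)Mv², so v = √(2gh/(1+k)) = √(2 × 10 × 3.38 / 1.6) ≈ 6.50 m/s.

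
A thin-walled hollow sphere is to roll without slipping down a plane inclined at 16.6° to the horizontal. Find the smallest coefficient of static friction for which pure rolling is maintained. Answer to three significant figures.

Here I = (2/3)MR², so the shape factor k = I/(MR²) = 2/3.
Newton's second law down the slope: Mg sinθ − f = Ma. The torque equation fR = Iα (with α = a/R) gives f = kMa.
These give a = g sinθ/(1+k) and the required friction f = kMg sinθ/(1+k).
The normal force is N = Mg cosθ, so μ_min = f/N = k tanθ/(1+k).
μ_min = (2/3) × tan16.6° / 1.667 ≈ 0.119.

μ_min ≈ 0.119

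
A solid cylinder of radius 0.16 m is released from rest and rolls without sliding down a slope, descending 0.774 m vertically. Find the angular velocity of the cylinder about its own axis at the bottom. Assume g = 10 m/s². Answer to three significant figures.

ω ≈ 20.1 rad/s

The moment of inertia is (1/2)MR², giving k ≡ I/(MR²) = 0.5.
Rolling without slipping gives ω = v/R, so the total kinetic energy is ½Mv² + ½Iω² = ½(1+k)Mv² = (3/4)Mv².
Energy conservation Mgh = ½(1+k)Mv² gives v = √(2gh/(1+k)) = √(2 × 10 × 0.774 / 1.5) = 3.212 m/s.
The angular speed follows from ω = v/R = 3.212/0.16 ≈ 20.1 rad/s.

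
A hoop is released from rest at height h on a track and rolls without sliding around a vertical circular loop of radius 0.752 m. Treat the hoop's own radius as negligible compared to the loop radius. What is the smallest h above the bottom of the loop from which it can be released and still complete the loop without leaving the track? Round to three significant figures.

Here I = MR², so the shape factor k = I/(MR²) = 1.
At the top of the loop, the minimum-contact condition is Mg = Mv_top²/r, so v_top² = gr.
With ω = v/R, the kinetic energy at speed v is ½(1+k)Mv² = Mv².
Energy conservation from release (height h) to the top (height 2r): Mgh = Mg(2r) + M·gr.
Thus h_min = 2r + (1+k)r/2 = r(2 + 2/2) = 0.752 × 3 ≈ 2.26 m.

h_min ≈ 2.26 m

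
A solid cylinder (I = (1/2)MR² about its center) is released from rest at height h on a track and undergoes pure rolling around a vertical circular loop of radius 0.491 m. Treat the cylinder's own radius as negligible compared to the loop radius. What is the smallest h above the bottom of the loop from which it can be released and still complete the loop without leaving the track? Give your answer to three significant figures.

The moment of inertia is (1/2)MR², giving k ≡ I/(MR²) = 0.5.
At the top of the loop, the minimum-contact condition is Mg = Mv_top²/r, so v_top² = gr.
With ω = v/R, the kinetic energy at speed v is ½(1+k)Mv² = (3/4)Mv².
Energy conservation from release (height h) to the top (height 2r): Mgh = Mg(2r) + (3/4)M·gr.
Thus h_min = 2r + (1+k)r/2 = r(2 + 1.5/2) = 0.491 × 2.75 ≈ 1.35 m.

h_min ≈ 1.35 m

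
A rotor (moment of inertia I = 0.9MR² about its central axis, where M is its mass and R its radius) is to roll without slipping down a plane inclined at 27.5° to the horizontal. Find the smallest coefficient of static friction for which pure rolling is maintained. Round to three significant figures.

μ_min ≈ 0.247

For this body I = 0.9MR², i.e. k = I/(MR²) = 0.9.
Newton's second law down the slope: Mg sinθ − f = Ma. The torque equation fR = Iα (with α = a/R) gives f = kMa.
These give a = g sinθ/(1+k) and the required friction f = kMg sinθ/(1+k).
The normal force is N = Mg cosθ, so μ_min = f/N = k tanθ/(1+k).
μ_min = 0.9 × tan27.5° / 1.9 ≈ 0.247.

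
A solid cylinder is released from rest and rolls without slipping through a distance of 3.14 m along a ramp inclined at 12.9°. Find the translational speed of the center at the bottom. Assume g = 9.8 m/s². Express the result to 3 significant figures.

For this body I = (1/2)MR², i.e. k = I/(MR²) = 0.5.
Pure rolling means v = ωR; then KE = ½Mv² + ½I(v/R)² = ½(1+k)Mv² = (3/4)Mv².
The vertical drop is h = L sinθ = 3.14 × sin12.9° = 0.701 m.
Energy conservation: Mgh = (3/4)Mv², so v = √(2gh/(1+k)) = √(2 × 9.8 × 0.701 / 1.5) ≈ 3.03 m/s.

v ≈ 3.03 m/s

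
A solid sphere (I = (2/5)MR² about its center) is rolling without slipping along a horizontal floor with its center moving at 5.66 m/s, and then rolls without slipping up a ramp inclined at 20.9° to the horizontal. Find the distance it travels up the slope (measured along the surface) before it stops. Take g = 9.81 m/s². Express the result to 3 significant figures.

d ≈ 6.41 m

The moment of inertia is (2/5)MR², giving k ≡ I/(MR²) = 0.4.
The rolling condition ω = v/R makes the rotational term ½I(v/R)² = ½kMv², so KE_total = ½(1+k)Mv² = (7/10)Mv².
Setting this equal to Mgh gives the vertical rise h = (1+k)v₀²/(2g) = 1.4×5.66²/(2×9.81) = 2.286 m.
The distance along the slope is d = h/sinθ = 2.286/sin20.9° ≈ 6.41 m.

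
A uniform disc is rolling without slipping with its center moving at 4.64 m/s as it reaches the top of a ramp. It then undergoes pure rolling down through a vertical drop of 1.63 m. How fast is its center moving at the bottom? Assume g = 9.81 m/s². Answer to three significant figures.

v ≈ 6.55 m/s

With I = (1/2)MR², the ratio k = I/(MR²) is 0.5.
Pure rolling means v = ωR; then KE = ½Mv² + ½I(v/R)² = ½(1+k)Mv² = (3/4)Mv².
Conserving energy between top and bottom: (3/4)Mv² = (3/4)Mv₀² + Mgh, hence v² = v₀² + 2gh/(1+k).
v = √(4.64² + 2×9.81×1.63/1.5) = √42.85 ≈ 6.55 m/s.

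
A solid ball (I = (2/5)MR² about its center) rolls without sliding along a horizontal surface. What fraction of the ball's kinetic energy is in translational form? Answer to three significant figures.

Here I = (2/5)MR², so the shape factor k = I/(MR²) = 0.4.
Since ω = v/R, the translational part is ½Mv² and the rotational part is ½I(v/R)² = ½kMv²; the total is ½(1+k)Mv².
The translational fraction is therefore 1/(1+k) = 1/1.4 ≈ 0.714.

fraction ≈ 0.714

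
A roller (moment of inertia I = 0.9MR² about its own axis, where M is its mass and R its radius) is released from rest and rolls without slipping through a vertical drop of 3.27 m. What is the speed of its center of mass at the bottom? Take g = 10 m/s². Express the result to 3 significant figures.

v ≈ 5.87 m/s

With I = 0.9MR², the ratio k = I/(MR²) is 0.9.
Pure rolling means v = ωR; then KE = ½Mv² + ½I(v/R)² = ½(1+k)Mv² = (19/20)Mv².
Energy conservation: Mgh = (19/20)Mv², so v = √(2gh/(1+k)) = √(2 × 10 × 3.27 / 1.9) ≈ 5.87 m/s.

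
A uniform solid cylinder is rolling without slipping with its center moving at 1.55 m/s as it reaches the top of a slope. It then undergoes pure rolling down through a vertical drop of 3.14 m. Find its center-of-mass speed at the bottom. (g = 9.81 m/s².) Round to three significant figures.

v ≈ 6.59 m/s

Here I = (1/2)MR², so the shape factor k = I/(MR²) = 0.5.
Rolling without slipping gives ω = v/R, so the total kinetic energy is ½Mv² + ½Iω² = ½(1+k)Mv² = (3/4)Mv².
Conserving energy between top and bottom: (3/4)Mv² = (3/4)Mv₀² + Mgh, hence v² = v₀² + 2gh/(1+k).
v = √(1.55² + 2×9.81×3.14/1.5) = √43.47 ≈ 6.59 m/s.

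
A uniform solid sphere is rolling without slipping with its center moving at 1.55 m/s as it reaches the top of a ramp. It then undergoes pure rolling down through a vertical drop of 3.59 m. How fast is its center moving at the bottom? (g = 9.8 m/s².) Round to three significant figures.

With I = (2/5)MR², the ratio k = I/(MR²) is 0.4.
Pure rolling means v = ωR; then KE = ½Mv² + ½I(v/R)² = ½(1+k)Mv² = (7/10)Mv².
Energy conservation: (7/10)Mv₀² + Mgh = (7/10)Mv², so v² = v₀² + 2gh/(1+k).
v = √(1.55² + 2×9.8×3.59/1.4) = √52.66 ≈ 7.26 m/s.

v ≈ 7.26 m/s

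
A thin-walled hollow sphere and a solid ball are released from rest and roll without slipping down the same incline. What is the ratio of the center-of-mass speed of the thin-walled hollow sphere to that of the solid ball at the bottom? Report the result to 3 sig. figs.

v_ratio ≈ 0.917

Each satisfies Mgh = ½(1+k)Mv² with k = I/(MR²), so v ∝ 1/√(1+k).
For the thin-walled hollow sphere k = 2/3; for the solid ball k = 0.4.
v₁/v₂ = √((1+k₂)/(1+k₁)) = √(1.4/1.667) ≈ 0.917.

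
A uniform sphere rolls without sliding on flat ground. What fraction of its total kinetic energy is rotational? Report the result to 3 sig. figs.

The moment of inertia is (2/5)MR², giving k ≡ I/(MR²) = 0.4.
With ω = v/R, KE_trans = ½Mv² and KE_rot = ½Iω² = ½kMv², so KE_total = ½(1+k)Mv².
The rotational fraction is therefore k/(1+k) = 0.4/1.4 ≈ 0.286.

fraction ≈ 0.286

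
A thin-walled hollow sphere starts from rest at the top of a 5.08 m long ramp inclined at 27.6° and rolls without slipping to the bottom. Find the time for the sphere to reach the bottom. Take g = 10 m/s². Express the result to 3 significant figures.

t ≈ 1.91 s

For this body I = (2/3)MR², i.e. k = I/(MR²) = 2/3.
Translational: Mg sinθ − f = Ma. Rotational about the CM: fR = Iα = kMRa, so f = kMa.
Hence a = g sinθ/(1+k) = 10×sin27.6°/1.667 = 2.78 m/s².
Starting from rest, L = ½at², so t = √(2L/a) = √(2×5.08/2.78) ≈ 1.91 s.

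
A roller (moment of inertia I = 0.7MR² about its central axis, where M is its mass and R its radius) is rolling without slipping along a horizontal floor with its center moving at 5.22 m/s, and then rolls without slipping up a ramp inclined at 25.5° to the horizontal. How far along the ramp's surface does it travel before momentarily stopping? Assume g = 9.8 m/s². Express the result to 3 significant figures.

For this body I = 0.7MR², i.e. k = I/(MR²) = 0.7.
Since it rolls without slipping, ω = v/R and KE = ½Mv² + ½Iω² = ½(1+k)Mv² = (17/20)Mv².
Setting this equal to Mgh gives the vertical rise h = (1+k)v₀²/(2g) = 1.7×5.22²/(2×9.8) = 2.363 m.
Along the incline, d = h/sinθ = 2.363/sin25.5° ≈ 5.49 m.

d ≈ 5.49 m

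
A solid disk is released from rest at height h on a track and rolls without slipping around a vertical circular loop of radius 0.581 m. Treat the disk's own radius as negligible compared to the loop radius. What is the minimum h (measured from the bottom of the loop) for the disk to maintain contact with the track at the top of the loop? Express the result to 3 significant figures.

h_min ≈ 1.60 m

The moment of inertia is (1/2)MR², giving k ≡ I/(MR²) = 0.5.
At the top of the loop, the minimum-contact condition is Mg = Mv_top²/r, so v_top² = gr.
With ω = v/R, the kinetic energy at speed v is ½(1+k)Mv² = (3/4)Mv².
Energy conservation from release (height h) to the top (height 2r): Mgh = Mg(2r) + (3/4)M·gr.
Thus h_min = 2r + (1+k)r/2 = r(2 + 1.5/2) = 0.581 × 2.75 ≈ 1.60 m.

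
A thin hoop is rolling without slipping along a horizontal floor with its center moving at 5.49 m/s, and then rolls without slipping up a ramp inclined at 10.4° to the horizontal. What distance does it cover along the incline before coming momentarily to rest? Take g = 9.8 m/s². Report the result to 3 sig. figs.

d ≈ 17.0 m

With I = MR², the ratio k = I/(MR²) is 1.
Since it rolls without slipping, ω = v/R and KE = ½Mv² + ½Iω² = ½(1+k)Mv² = Mv².
Setting this equal to Mgh gives the vertical rise h = (1+k)v₀²/(2g) = 2×5.49²/(2×9.8) = 3.076 m.
Along the incline, d = h/sinθ = 3.076/sin10.4° ≈ 17.0 m.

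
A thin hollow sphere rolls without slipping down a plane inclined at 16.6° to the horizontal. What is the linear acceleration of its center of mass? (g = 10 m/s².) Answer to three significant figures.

a ≈ 1.71 m/s²

With I = (2/3)MR², the ratio k = I/(MR²) is 2/3.
Along the incline Mg sinθ − f = Ma, and torque about the center fR = Iα = kMR²(a/R) gives f = kMa.
Eliminating f: Mg sinθ = (1+k)Ma, so a = g sinθ/(1+k) = 10 × sin16.6° / 1.667 ≈ 1.71 m/s².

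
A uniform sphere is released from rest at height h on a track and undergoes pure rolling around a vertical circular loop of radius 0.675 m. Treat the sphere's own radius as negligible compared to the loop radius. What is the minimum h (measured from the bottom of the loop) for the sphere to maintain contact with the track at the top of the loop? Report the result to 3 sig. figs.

h_min ≈ 1.82 m

Here I = (2/5)MR², so the shape factor k = I/(MR²) = 0.4.
At the top of the loop, the minimum-contact condition is Mg = Mv_top²/r, so v_top² = gr.
With ω = v/R, the kinetic energy at speed v is ½(1+k)Mv² = (7/10)Mv².
Energy conservation from release (height h) to the top (height 2r): Mgh = Mg(2r) + (7/10)M·gr.
Thus h_min = 2r + (1+k)r/2 = r(2 + 1.4/2) = 0.675 × 2.7 ≈ 1.82 m.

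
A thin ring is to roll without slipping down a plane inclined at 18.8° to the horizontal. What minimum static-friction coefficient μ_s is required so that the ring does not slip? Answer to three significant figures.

μ_min ≈ 0.170

With I = MR², the ratio k = I/(MR²) is 1.
Along the incline Mg sinθ − f = Ma, and torque about the center fR = Iα = kMR²(a/R) gives f = kMa.
These give a = g sinθ/(1+k) and the required friction f = kMg sinθ/(1+k).
With N = Mg cosθ, the no-slip condition f ≤ μN gives μ_min = f/N = k tanθ/(1+k).
μ_min = 1 × tan18.8° / 2 ≈ 0.170.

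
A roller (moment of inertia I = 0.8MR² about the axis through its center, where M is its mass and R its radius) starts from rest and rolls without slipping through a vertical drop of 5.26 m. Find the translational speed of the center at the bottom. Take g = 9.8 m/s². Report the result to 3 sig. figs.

For this body I = 0.8MR², i.e. k = I/(MR²) = 0.8.
Since it rolls without slipping, ω = v/R and KE = ½Mv² + ½Iω² = ½(1+k)Mv² = (9/10)Mv².
Setting Mgh = (9/10)Mv² gives v = √(2gh/(1+k)) = √(2·9.8·5.26/1.8) ≈ 7.57 m/s.

v ≈ 7.57 m/s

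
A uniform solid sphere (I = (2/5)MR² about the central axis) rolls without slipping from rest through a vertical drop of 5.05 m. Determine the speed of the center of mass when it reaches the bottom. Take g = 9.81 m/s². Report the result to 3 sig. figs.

v ≈ 8.41 m/s

With I = (2/5)MR², the ratio k = I/(MR²) is 0.4.
Pure rolling means v = ωR; then KE = ½Mv² + ½I(v/R)² = ½(1+k)Mv² = (7/10)Mv².
Setting Mgh = (7/10)Mv² gives v = √(2gh/(1+k)) = √(2·9.81·5.05/1.4) ≈ 8.41 m/s.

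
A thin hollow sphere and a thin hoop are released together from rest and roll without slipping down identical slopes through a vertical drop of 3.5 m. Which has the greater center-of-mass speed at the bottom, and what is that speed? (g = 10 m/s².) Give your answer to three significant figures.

For rolling without slipping, Mgh = ½(1+k)Mv² where k = I/(MR²), so v = √(2gh/(1+k)).
Thin hollow sphere: k = 2/3, giving v = √(2×10×3.5/1.667) = 6.481 m/s.
Thin hoop: k = 1, giving v = √(2×10×3.5/2) = 5.916 m/s.
The smaller k wins: the thin hollow sphere, at ≈ 6.48 m/s.

the thin hollow sphere, at v ≈ 6.48 m/s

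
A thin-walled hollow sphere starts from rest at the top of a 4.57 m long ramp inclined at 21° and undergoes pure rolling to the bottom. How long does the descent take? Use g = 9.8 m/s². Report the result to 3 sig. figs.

t ≈ 2.08 s

For this body I = (2/3)MR², i.e. k = I/(MR²) = 2/3.
Translational: Mg sinθ − f = Ma. Rotational about the CM: fR = Iα = kMRa, so f = kMa.
Hence a = g sinθ/(1+k) = 9.8×sin21°/1.667 = 2.107 m/s².
With constant a from rest, t = √(2L/a) = √(2·4.57/2.107) ≈ 2.08 s.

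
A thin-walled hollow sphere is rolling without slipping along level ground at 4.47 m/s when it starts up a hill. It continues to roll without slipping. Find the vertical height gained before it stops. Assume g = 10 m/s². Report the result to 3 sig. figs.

h ≈ 1.67 m

Here I = (2/3)MR², so the shape factor k = I/(MR²) = 2/3.
Pure rolling means v = ωR; then KE = ½Mv² + ½I(v/R)² = ½(1+k)Mv² = (5/6)Mv².
All of this converts to potential energy at the highest point: (5/6)Mv₀² = Mgh.
Thus h = (1+k)v₀²/(2g) = 1.667 × 4.47² / (2 × 10) ≈ 1.67 m.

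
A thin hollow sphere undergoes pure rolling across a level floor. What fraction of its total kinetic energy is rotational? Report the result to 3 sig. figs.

The moment of inertia is (2/3)MR², giving k ≡ I/(MR²) = 2/3.
Since ω = v/R, the translational part is ½Mv² and the rotational part is ½I(v/R)² = ½kMv²; the total is ½(1+k)Mv².
The rotational fraction is therefore k/(1+k) = (2/3)/1.667 ≈ 0.400.

fraction ≈ 0.400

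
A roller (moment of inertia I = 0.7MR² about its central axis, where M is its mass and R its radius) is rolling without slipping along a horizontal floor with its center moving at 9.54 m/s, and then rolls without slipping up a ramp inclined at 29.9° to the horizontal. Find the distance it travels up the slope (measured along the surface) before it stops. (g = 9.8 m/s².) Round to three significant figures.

d ≈ 15.8 m

For this body I = 0.7MR², i.e. k = I/(MR²) = 0.7.
Pure rolling means v = ωR; then KE = ½Mv² + ½I(v/R)² = ½(1+k)Mv² = (17/20)Mv².
Setting this equal to Mgh gives the vertical rise h = (1+k)v₀²/(2g) = 1.7×9.54²/(2×9.8) = 7.894 m.
Along the incline, d = h/sinθ = 7.894/sin29.9° ≈ 15.8 m.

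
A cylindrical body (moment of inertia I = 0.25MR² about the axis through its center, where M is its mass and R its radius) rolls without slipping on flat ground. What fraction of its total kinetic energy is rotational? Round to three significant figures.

fraction ≈ 0.200

With I = 0.25MR², the ratio k = I/(MR²) is 0.25.
With ω = v/R, KE_trans = ½Mv² and KE_rot = ½Iω² = ½kMv², so KE_total = ½(1+k)Mv².
The rotational fraction is therefore k/(1+k) = 0.25/1.25 ≈ 0.200.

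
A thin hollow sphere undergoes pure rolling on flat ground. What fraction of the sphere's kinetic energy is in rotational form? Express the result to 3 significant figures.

fraction ≈ 0.400

For this body I = (2/3)MR², i.e. k = I/(MR²) = 2/3.
Since ω = v/R, the translational part is ½Mv² and the rotational part is ½I(v/R)² = ½kMv²; the total is ½(1+k)Mv².
The rotational fraction is therefore k/(1+k) = (2/3)/1.667 ≈ 0.400.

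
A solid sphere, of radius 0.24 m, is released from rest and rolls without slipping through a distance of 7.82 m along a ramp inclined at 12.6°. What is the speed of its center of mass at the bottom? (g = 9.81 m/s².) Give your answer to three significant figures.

The moment of inertia is (2/5)MR², giving k ≡ I/(MR²) = 0.4.
Rolling without slipping gives ω = v/R, so the total kinetic energy is ½Mv² + ½Iω² = ½(1+k)Mv² = (7/10)Mv².
The vertical drop is h = L sinθ = 7.82 × sin12.6° = 1.706 m.
Setting Mgh = (7/10)Mv² gives v = √(2gh/(1+k)) = √(2·9.81·1.706/1.4) ≈ 4.89 m/s.

v ≈ 4.89 m/s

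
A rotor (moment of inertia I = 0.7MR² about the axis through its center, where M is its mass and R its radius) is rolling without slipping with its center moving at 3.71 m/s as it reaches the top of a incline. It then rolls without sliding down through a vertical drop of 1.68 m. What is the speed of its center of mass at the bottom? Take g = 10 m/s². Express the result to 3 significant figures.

v ≈ 5.79 m/s

For this body I = 0.7MR², i.e. k = I/(MR²) = 0.7.
Since it rolls without slipping, ω = v/R and KE = ½Mv² + ½Iω² = ½(1+k)Mv² = (17/20)Mv².
Energy conservation: (17/20)Mv₀² + Mgh = (17/20)Mv², so v² = v₀² + 2gh/(1+k).
v = √(3.71² + 2×10×1.68/1.7) = √33.53 ≈ 5.79 m/s.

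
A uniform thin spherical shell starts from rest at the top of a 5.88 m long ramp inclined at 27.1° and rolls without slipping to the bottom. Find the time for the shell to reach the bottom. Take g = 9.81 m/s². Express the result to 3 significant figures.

For this body I = (2/3)MR², i.e. k = I/(MR²) = 2/3.
Newton's second law down the slope: Mg sinθ − f = Ma. The torque equation fR = Iα (with α = a/R) gives f = kMa.
Hence a = g sinθ/(1+k) = 9.81×sin27.1°/1.667 = 2.681 m/s².
Starting from rest, L = ½at², so t = √(2L/a) = √(2×5.88/2.681) ≈ 2.09 s.

t ≈ 2.09 s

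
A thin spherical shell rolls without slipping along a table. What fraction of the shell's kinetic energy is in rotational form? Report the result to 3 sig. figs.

fraction ≈ 0.400

The moment of inertia is (2/3)MR², giving k ≡ I/(MR²) = 2/3.
Since ω = v/R, the translational part is ½Mv² and the rotational part is ½I(v/R)² = ½kMv²; the total is ½(1+k)Mv².
The rotational fraction is therefore k/(1+k) = (2/3)/1.667 ≈ 0.400.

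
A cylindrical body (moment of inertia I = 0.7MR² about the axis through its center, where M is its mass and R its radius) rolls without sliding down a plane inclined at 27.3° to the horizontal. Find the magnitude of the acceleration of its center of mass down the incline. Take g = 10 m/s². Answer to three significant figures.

a ≈ 2.70 m/s²

With I = 0.7MR², the ratio k = I/(MR²) is 0.7.
Along the incline Mg sinθ − f = Ma, and torque about the center fR = Iα = kMR²(a/R) gives f = kMa.
Eliminating f: Mg sinθ = (1+k)Ma, so a = g sinθ/(1+k) = 10 × sin27.3° / 1.7 ≈ 2.70 m/s².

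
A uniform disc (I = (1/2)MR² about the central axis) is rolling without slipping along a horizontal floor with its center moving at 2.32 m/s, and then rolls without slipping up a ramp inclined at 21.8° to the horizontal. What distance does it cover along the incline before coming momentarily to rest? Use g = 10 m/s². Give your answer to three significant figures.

d ≈ 1.09 m

With I = (1/2)MR², the ratio k = I/(MR²) is 0.5.
Since it rolls without slipping, ω = v/R and KE = ½Mv² + ½Iω² = ½(1+k)Mv² = (3/4)Mv².
Setting this equal to Mgh gives the vertical rise h = (1+k)v₀²/(2g) = 1.5×2.32²/(2×10) = 0.4037 m.
The distance along the slope is d = h/sinθ = 0.4037/sin21.8° ≈ 1.09 m.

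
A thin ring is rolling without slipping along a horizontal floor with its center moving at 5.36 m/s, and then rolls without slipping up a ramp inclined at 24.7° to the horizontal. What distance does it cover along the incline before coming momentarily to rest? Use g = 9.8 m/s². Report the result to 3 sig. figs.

For this body I = MR², i.e. k = I/(MR²) = 1.
Pure rolling means v = ωR; then KE = ½Mv² + ½I(v/R)² = ½(1+k)Mv² = Mv².
Setting this equal to Mgh gives the vertical rise h = (1+k)v₀²/(2g) = 2×5.36²/(2×9.8) = 2.932 m.
Along the incline, d = h/sinθ = 2.932/sin24.7° ≈ 7.02 m.

d ≈ 7.02 m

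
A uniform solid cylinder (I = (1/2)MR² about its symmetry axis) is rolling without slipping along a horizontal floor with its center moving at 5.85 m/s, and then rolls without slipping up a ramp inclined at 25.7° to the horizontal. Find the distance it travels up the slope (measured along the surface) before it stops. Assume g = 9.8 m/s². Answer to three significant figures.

For this body I = (1/2)MR², i.e. k = I/(MR²) = 0.5.
Since it rolls without slipping, ω = v/R and KE = ½Mv² + ½Iω² = ½(1+k)Mv² = (3/4)Mv².
Setting this equal to Mgh gives the vertical rise h = (1+k)v₀²/(2g) = 1.5×5.85²/(2×9.8) = 2.619 m.
Along the incline, d = h/sinθ = 2.619/sin25.7° ≈ 6.04 m.

d ≈ 6.04 m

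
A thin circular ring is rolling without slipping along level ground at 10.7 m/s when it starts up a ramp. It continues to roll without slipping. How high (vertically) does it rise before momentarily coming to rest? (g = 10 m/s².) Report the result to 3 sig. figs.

Here I = MR², so the shape factor k = I/(MR²) = 1.
Pure rolling means v = ωR; then KE = ½Mv² + ½I(v/R)² = ½(1+k)Mv² = Mv².
At the top the kinetic energy is zero, so Mv₀² = Mgh.
Thus h = (1+k)v₀²/(2g) = 2 × 10.7² / (2 × 10) ≈ 11.4 m.

h ≈ 11.4 m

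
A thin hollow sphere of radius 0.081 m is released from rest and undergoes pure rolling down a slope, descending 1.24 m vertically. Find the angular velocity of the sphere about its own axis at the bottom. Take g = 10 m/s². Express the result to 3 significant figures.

For this body I = (2/3)MR², i.e. k = I/(MR²) = 2/3.
Rolling without slipping gives ω = v/R, so the total kinetic energy is ½Mv² + ½Iω² = ½(1+k)Mv² = (5/6)Mv².
Energy conservation Mgh = ½(1+k)Mv² gives v = √(2gh/(1+k)) = √(2 × 10 × 1.24 / 1.667) = 3.857 m/s.
The angular speed follows from ω = v/R = 3.857/0.081 ≈ 47.6 rad/s.

ω ≈ 47.6 rad/s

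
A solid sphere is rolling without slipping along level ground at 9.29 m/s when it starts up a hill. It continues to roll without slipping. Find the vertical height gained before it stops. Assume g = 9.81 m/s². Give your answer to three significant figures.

With I = (2/5)MR², the ratio k = I/(MR²) is 0.4.
Rolling without slipping gives ω = v/R, so the total kinetic energy is ½Mv² + ½Iω² = ½(1+k)Mv² = (7/10)Mv².
All of this converts to potential energy at the highest point: (7/10)Mv₀² = Mgh.
Thus h = (1+k)v₀²/(2g) = 1.4 × 9.29² / (2 × 9.81) ≈ 6.16 m.

h ≈ 6.16 m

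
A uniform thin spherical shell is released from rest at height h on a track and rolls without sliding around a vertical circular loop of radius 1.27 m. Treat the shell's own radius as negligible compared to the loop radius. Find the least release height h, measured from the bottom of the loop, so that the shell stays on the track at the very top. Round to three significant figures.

The moment of inertia is (2/3)MR², giving k ≡ I/(MR²) = 2/3.
At the top, contact is just lost when gravity alone supplies the centripetal force: Mg = Mv_top²/r, i.e. v_top² = gr.
With ω = v/R, the kinetic energy at speed v is ½(1+k)Mv² = (5/6)Mv².
Energy conservation from release (height h) to the top (height 2r): Mgh = Mg(2r) + (5/6)M·gr.
Thus h_min = 2r + (1+k)r/2 = r(2 + 1.667/2) = 1.27 × 2.833 ≈ 3.60 m.

h_min ≈ 3.60 m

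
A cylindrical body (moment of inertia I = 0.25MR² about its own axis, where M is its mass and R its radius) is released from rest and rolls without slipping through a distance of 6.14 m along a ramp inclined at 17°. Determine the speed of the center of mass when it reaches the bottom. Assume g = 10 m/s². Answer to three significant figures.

Here I = 0.25MR², so the shape factor k = I/(MR²) = 0.25.
The rolling condition ω = v/R makes the rotational term ½I(v/R)² = ½kMv², so KE_total = ½(1+k)Mv² = (5/8)Mv².
The vertical drop is h = L sinθ = 6.14 × sin17° = 1.795 m.
Energy conservation: Mgh = (5/8)Mv², so v = √(2gh/(1+k)) = √(2 × 10 × 1.795 / 1.25) ≈ 5.36 m/s.

v ≈ 5.36 m/s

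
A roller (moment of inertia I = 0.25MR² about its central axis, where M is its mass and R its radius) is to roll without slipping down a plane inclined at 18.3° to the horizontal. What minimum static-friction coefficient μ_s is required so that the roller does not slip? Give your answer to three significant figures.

μ_min ≈ 0.0661

With I = 0.25MR², the ratio k = I/(MR²) is 0.25.
Newton's second law down the slope: Mg sinθ − f = Ma. The torque equation fR = Iα (with α = a/R) gives f = kMa.
These give a = g sinθ/(1+k) and the required friction f = kMg sinθ/(1+k).
With N = Mg cosθ, the no-slip condition f ≤ μN gives μ_min = f/N = k tanθ/(1+k).
μ_min = 0.25 × tan18.3° / 1.25 ≈ 0.0661.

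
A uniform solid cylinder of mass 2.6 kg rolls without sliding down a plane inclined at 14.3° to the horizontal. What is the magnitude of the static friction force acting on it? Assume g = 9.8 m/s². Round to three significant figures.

The moment of inertia is (1/2)MR², giving k ≡ I/(MR²) = 0.5.
Along the incline Mg sinθ − f = Ma, and torque about the center fR = Iα = kMR²(a/R) gives f = kMa.
Combining, a = g sinθ/(1+k) and f = kMa = kMg sinθ/(1+k).
f = 0.5 × 2.6 × 9.8 × sin14.3° / 1.5 ≈ 2.10 N.

f ≈ 2.10 N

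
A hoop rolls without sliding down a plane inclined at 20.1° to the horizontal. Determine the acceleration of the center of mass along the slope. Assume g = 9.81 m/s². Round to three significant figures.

Here I = MR², so the shape factor k = I/(MR²) = 1.
Newton's second law down the slope: Mg sinθ − f = Ma. The torque equation fR = Iα (with α = a/R) gives f = kMa.
Eliminating f: Mg sinθ = (1+k)Ma, so a = g sinθ/(1+k) = 9.81 × sin20.1° / 2 ≈ 1.69 m/s².

a ≈ 1.69 m/s²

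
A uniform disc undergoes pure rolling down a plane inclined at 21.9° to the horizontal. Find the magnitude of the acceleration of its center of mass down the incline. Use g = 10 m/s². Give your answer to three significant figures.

a ≈ 2.49 m/s²

Here I = (1/2)MR², so the shape factor k = I/(MR²) = 0.5.
Newton's second law down the slope: Mg sinθ − f = Ma. The torque equation fR = Iα (with α = a/R) gives f = kMa.
Eliminating f: Mg sinθ = (1+k)Ma, so a = g sinθ/(1+k) = 10 × sin21.9° / 1.5 ≈ 2.49 m/s².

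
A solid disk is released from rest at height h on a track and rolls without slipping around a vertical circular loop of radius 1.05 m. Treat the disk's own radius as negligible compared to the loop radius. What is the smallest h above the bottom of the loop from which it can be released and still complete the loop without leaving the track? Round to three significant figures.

With I = (1/2)MR², the ratio k = I/(MR²) is 0.5.
At the top of the loop, the minimum-contact condition is Mg = Mv_top²/r, so v_top² = gr.
With ω = v/R, the kinetic energy at speed v is ½(1+k)Mv² = (3/4)Mv².
Energy conservation from release (height h) to the top (height 2r): Mgh = Mg(2r) + (3/4)M·gr.
Thus h_min = 2r + (1+k)r/2 = r(2 + 1.5/2) = 1.05 × 2.75 ≈ 2.89 m.

h_min ≈ 2.89 m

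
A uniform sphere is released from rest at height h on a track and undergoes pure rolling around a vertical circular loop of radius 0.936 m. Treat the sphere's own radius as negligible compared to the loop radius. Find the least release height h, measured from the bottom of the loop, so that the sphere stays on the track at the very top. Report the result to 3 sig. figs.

h_min ≈ 2.53 m

For this body I = (2/5)MR², i.e. k = I/(MR²) = 0.4.
At the top, contact is just lost when gravity alone supplies the centripetal force: Mg = Mv_top²/r, i.e. v_top² = gr.
With ω = v/R, the kinetic energy at speed v is ½(1+k)Mv² = (7/10)Mv².
Energy conservation from release (height h) to the top (height 2r): Mgh = Mg(2r) + (7/10)M·gr.
Thus h_min = 2r + (1+k)r/2 = r(2 + 1.4/2) = 0.936 × 2.7 ≈ 2.53 m.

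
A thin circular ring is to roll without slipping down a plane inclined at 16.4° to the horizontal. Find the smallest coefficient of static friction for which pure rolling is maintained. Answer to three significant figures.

For this body I = MR², i.e. k = I/(MR²) = 1.
Along the incline Mg sinθ − f = Ma, and torque about the center fR = Iα = kMR²(a/R) gives f = kMa.
These give a = g sinθ/(1+k) and the required friction f = kMg sinθ/(1+k).
With N = Mg cosθ, the no-slip condition f ≤ μN gives μ_min = f/N = k tanθ/(1+k).
μ_min = 1 × tan16.4° / 2 ≈ 0.147.

μ_min ≈ 0.147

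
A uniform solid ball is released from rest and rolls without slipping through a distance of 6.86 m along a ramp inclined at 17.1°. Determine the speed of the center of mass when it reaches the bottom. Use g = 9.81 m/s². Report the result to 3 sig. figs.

For this body I = (2/5)MR², i.e. k = I/(MR²) = 0.4.
Rolling without slipping gives ω = v/R, so the total kinetic energy is ½Mv² + ½Iω² = ½(1+k)Mv² = (7/10)Mv².
The vertical drop is h = L sinθ = 6.86 × sin17.1° = 2.017 m.
Energy conservation: Mgh = (7/10)Mv², so v = √(2gh/(1+k)) = √(2 × 9.81 × 2.017 / 1.4) ≈ 5.32 m/s.

v ≈ 5.32 m/s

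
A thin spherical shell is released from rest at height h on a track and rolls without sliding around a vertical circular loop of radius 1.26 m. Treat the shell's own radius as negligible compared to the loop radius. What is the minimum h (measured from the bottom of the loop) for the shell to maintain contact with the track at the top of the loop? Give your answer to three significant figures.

h_min ≈ 3.57 m

The moment of inertia is (2/3)MR², giving k ≡ I/(MR²) = 2/3.
At the top of the loop, the minimum-contact condition is Mg = Mv_top²/r, so v_top² = gr.
With ω = v/R, the kinetic energy at speed v is ½(1+k)Mv² = (5/6)Mv².
Energy conservation from release (height h) to the top (height 2r): Mgh = Mg(2r) + (5/6)M·gr.
Thus h_min = 2r + (1+k)r/2 = r(2 + 1.667/2) = 1.26 × 2.833 ≈ 3.57 m.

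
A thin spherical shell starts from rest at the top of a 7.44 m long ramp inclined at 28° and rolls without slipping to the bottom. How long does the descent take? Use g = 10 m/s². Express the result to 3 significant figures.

t ≈ 2.30 s

For this body I = (2/3)MR², i.e. k = I/(MR²) = 2/3.
Translational: Mg sinθ − f = Ma. Rotational about the CM: fR = Iα = kMRa, so f = kMa.
Hence a = g sinθ/(1+k) = 10×sin28°/1.667 = 2.817 m/s².
Starting from rest, L = ½at², so t = √(2L/a) = √(2×7.44/2.817) ≈ 2.30 s.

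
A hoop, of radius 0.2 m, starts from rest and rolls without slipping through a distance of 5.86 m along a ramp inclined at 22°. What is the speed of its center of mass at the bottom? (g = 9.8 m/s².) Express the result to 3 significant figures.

With I = MR², the ratio k = I/(MR²) is 1.
Pure rolling means v = ωR; then KE = ½Mv² + ½I(v/R)² = ½(1+k)Mv² = Mv².
The vertical drop is h = L sinθ = 5.86 × sin22° = 2.195 m.
Setting Mgh = Mv² gives v = √(2gh/(1+k)) = √(2·9.8·2.195/2) ≈ 4.64 m/s.

v ≈ 4.64 m/s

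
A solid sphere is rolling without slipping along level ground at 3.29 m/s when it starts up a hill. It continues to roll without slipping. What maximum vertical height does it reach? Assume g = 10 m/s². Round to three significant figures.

The moment of inertia is (2/5)MR², giving k ≡ I/(MR²) = 0.4.
Rolling without slipping gives ω = v/R, so the total kinetic energy is ½Mv² + ½Iω² = ½(1+k)Mv² = (7/10)Mv².
All of this converts to potential energy at the highest point: (7/10)Mv₀² = Mgh.
Thus h = (1+k)v₀²/(2g) = 1.4 × 3.29² / (2 × 10) ≈ 0.758 m.

h ≈ 0.758 m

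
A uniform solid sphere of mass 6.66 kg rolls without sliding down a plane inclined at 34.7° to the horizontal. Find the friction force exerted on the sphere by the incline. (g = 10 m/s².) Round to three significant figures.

f ≈ 10.8 N

For this body I = (2/5)MR², i.e. k = I/(MR²) = 0.4.
Newton's second law down the slope: Mg sinθ − f = Ma. The torque equation fR = Iα (with α = a/R) gives f = kMa.
Combining, a = g sinθ/(1+k) and f = kMa = kMg sinθ/(1+k).
f = 0.4 × 6.66 × 10 × sin34.7° / 1.4 ≈ 10.8 N.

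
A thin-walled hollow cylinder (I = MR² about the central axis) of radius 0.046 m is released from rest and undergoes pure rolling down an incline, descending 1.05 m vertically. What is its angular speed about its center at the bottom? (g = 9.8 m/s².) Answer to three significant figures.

For this body I = MR², i.e. k = I/(MR²) = 1.
Since it rolls without slipping, ω = v/R and KE = ½Mv² + ½Iω² = ½(1+k)Mv² = Mv².
Energy conservation Mgh = ½(1+k)Mv² gives v = √(2gh/(1+k)) = √(2 × 9.8 × 1.05 / 2) = 3.208 m/s.
The angular speed follows from ω = v/R = 3.208/0.046 ≈ 69.7 rad/s.

ω ≈ 69.7 rad/s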